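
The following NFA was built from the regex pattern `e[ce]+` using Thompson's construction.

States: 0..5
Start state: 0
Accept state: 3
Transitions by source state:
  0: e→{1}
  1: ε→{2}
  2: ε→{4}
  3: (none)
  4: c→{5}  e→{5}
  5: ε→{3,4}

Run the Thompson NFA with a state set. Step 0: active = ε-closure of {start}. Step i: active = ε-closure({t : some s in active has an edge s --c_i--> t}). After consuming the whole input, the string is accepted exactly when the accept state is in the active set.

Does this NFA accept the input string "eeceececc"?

start: ε-closure({0}) = {0}
'e' @ 1: {1,2,4}
'e' @ 2: {3,4,5}  ✓accept
'c' @ 3: {3,4,5}  ✓accept
'e' @ 4: {3,4,5}  ✓accept
'e' @ 5: {3,4,5}  ✓accept
'c' @ 6: {3,4,5}  ✓accept
'e' @ 7: {3,4,5}  ✓accept
'c' @ 8: {3,4,5}  ✓accept
'c' @ 9: {3,4,5}  ✓accept
after full input: {3,4,5}  (accept=3 in)

Answer: ACCEPT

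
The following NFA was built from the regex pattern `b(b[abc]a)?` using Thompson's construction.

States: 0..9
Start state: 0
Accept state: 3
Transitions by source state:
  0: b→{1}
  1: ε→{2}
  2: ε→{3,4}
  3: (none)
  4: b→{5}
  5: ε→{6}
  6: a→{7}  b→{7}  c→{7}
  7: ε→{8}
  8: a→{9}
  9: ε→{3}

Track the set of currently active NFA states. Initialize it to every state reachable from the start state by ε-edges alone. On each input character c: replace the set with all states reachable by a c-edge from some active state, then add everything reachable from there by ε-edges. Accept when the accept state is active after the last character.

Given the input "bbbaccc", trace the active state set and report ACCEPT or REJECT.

Answer: REJECT

Steps:
initial (ε-close {0}): {0}
'b' @ 1: {1,2,3,4}  [accepting]
'b' @ 2: {5,6}
'b' @ 3: {7,8}
'a' @ 4: {3,9}  [accepting]
'c' @ 5: {}  — dead — no transitions
rest 'cc' ignored (set empty)
end set {} — state 3 not in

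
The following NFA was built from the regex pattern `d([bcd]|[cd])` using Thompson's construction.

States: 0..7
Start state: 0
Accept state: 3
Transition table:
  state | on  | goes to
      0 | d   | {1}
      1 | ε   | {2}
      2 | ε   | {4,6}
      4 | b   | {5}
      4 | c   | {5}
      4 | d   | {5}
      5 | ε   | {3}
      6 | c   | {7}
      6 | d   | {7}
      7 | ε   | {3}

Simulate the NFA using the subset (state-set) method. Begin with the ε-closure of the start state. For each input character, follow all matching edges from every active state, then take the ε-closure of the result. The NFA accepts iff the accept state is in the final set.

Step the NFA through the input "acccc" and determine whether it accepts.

Answer: REJECT

Trace:
S₀ = ε-closure({0}) = {0}
'a' @ 1: {}  — no active states
rest 'cccc' ignored (set empty)
final: {}; accept 3 not in set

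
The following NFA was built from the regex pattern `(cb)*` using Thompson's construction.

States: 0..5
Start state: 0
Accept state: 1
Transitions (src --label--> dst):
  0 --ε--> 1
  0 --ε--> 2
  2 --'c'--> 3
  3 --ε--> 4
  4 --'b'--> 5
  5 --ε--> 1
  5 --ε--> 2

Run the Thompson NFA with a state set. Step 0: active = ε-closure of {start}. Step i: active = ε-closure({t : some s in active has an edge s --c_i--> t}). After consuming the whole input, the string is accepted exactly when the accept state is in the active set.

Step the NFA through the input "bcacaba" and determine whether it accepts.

start: ε-closure({0}) = {0,1,2}
'b' @ 1: {}  — dead — no transitions
rest 'cacaba' ignored (set empty)
after full input: {}  (accept=1 not in)

Answer: REJECT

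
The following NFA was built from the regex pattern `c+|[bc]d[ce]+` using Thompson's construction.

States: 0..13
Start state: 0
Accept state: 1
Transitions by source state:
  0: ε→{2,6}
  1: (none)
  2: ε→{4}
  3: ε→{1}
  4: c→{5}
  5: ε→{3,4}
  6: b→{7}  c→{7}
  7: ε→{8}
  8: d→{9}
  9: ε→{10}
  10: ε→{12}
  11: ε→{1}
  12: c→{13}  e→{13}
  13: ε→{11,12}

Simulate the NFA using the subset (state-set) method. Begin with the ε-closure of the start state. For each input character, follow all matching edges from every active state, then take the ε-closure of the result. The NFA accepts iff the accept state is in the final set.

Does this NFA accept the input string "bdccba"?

S₀ = ε-closure({0}) = {0,2,4,6}
'b' @ 1: {7,8}
'd' @ 2: {9,10,12}
'c' @ 3: {1,11,12,13}  (accept∈set)
'c' @ 4: {1,11,12,13}  (accept∈set)
'b' @ 5: {}  — no active states
rest 'a' ignored (set empty)
after full input: {}  (accept=1 not in)

Answer: REJECT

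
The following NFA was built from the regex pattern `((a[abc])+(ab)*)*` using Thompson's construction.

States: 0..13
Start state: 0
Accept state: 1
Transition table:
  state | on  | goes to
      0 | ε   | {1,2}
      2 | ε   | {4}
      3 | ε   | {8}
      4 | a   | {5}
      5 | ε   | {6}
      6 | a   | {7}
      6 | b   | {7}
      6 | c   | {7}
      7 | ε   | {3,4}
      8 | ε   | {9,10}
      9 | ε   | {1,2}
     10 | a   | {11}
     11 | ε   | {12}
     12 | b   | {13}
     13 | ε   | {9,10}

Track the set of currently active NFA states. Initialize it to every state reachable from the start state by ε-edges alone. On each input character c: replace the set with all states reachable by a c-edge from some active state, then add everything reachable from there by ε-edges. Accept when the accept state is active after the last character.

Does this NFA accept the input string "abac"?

initial (ε-close {0}): {0,1,2,4}
'a' @ 1: {5,6}
'b' @ 2: {1,2,3,4,7,8,9,10}  (accept∈set)
'a' @ 3: {5,6,11,12}
'c' @ 4: {1,2,3,4,7,8,9,10}  (accept∈set)
end set {1,2,3,4,7,8,9,10} — state 1 in

Answer: ACCEPT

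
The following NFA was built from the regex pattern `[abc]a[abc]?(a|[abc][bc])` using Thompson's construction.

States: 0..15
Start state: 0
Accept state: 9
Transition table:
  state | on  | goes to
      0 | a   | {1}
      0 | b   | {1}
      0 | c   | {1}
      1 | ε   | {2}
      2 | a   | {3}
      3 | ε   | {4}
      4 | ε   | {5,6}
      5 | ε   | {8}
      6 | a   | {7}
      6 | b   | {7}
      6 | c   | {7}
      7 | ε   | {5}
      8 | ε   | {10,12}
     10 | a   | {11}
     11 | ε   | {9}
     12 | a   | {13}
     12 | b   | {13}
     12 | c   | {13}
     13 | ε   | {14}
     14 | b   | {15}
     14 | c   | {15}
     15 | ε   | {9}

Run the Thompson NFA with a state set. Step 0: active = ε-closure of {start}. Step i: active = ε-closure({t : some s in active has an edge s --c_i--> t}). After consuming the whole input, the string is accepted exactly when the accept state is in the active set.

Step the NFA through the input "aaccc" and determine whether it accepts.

Answer: ACCEPT

Steps:
S₀ = ε-closure({0}) = {0}
'a' @ 1: {1,2}
'a' @ 2: {3,4,5,6,8,10,12}
'c' @ 3: {5,7,8,10,12,13,14}
'c' @ 4: {9,13,14,15}  (accept∈set)
'c' @ 5: {9,15}  (accept∈set)
end set {9,15} — state 9 in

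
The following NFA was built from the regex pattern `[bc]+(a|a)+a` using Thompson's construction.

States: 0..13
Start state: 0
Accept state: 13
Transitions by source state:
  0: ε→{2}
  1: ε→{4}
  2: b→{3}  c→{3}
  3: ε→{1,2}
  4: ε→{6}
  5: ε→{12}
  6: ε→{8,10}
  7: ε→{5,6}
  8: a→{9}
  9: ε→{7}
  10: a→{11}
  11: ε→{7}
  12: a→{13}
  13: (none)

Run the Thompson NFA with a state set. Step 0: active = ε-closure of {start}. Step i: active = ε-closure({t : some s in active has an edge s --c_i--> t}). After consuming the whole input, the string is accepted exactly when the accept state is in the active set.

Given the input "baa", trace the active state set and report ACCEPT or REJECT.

S₀ = ε-closure({0}) = {0,2}
'b' @ 1: {1,2,3,4,6,8,10}
'a' @ 2: {5,6,7,8,9,10,11,12}
'a' @ 3: {5,6,7,8,9,10,11,12,13}  [accepting]
end set {5,6,7,8,9,10,11,12,13} — state 13 in

Answer: ACCEPT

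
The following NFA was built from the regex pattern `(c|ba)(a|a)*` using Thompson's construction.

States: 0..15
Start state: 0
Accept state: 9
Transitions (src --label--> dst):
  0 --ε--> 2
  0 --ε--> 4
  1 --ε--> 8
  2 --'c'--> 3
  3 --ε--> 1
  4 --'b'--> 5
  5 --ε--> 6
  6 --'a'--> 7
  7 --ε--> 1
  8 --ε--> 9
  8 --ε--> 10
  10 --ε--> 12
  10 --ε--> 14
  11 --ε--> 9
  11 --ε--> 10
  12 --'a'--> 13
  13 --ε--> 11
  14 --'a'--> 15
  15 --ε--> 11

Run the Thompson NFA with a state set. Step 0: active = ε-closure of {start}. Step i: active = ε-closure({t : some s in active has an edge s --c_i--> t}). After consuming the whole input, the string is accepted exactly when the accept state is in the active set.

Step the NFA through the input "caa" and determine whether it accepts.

initial (ε-close {0}): {0,2,4}
'c' @ 1: {1,3,8,9,10,12,14}  (accept∈set)
'a' @ 2: {9,10,11,12,13,14,15}  (accept∈set)
'a' @ 3: {9,10,11,12,13,14,15}  (accept∈set)
final: {9,10,11,12,13,14,15}; accept 9 in set

Answer: ACCEPT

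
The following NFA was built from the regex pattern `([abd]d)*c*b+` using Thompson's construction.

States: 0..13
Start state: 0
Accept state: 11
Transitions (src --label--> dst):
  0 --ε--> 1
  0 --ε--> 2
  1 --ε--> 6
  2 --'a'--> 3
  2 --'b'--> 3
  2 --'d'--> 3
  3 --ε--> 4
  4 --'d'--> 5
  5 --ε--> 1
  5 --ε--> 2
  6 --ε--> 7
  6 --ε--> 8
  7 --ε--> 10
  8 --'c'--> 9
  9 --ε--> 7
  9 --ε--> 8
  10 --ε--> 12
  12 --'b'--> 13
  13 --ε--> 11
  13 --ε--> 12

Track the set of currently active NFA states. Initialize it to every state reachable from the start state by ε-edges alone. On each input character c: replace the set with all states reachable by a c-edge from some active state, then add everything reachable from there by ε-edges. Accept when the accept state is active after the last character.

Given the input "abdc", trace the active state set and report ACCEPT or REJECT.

Answer: REJECT

Trace:
S₀ = ε-closure({0}) = {0,1,2,6,7,8,10,12}
'a' @ 1: {3,4}
'b' @ 2: {}  — state set empty
rest 'dc' ignored (set empty)
after full input: {}  (accept=11 not in)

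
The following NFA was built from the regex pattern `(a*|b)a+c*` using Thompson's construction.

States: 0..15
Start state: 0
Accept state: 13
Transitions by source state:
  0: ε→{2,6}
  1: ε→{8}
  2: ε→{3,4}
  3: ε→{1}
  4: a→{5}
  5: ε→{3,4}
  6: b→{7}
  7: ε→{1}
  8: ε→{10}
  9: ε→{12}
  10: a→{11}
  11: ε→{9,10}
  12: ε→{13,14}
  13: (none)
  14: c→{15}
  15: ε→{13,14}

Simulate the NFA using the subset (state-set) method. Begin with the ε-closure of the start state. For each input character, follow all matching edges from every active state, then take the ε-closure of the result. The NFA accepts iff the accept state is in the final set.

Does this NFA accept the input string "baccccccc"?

initial (ε-close {0}): {0,1,2,3,4,6,8,10}
'b' @ 1: {1,7,8,10}
'a' @ 2: {9,10,11,12,13,14}  [accepting]
'c' @ 3: {13,14,15}  [accepting]
'c' @ 4: {13,14,15}  [accepting]
'c' @ 5: {13,14,15}  [accepting]
'c' @ 6: {13,14,15}  [accepting]
'c' @ 7: {13,14,15}  [accepting]
'c' @ 8: {13,14,15}  [accepting]
'c' @ 9: {13,14,15}  [accepting]
after full input: {13,14,15}  (accept=13 in)

Answer: ACCEPT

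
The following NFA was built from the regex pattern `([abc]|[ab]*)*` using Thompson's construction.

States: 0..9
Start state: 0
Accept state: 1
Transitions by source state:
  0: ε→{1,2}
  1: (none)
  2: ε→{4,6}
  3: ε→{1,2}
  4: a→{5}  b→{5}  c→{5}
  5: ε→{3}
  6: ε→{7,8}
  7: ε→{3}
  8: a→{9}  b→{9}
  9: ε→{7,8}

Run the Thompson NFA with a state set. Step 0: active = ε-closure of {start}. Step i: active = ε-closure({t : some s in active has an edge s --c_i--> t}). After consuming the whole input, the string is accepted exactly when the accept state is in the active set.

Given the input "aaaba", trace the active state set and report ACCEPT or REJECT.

S₀ = ε-closure({0}) = {0,1,2,3,4,6,7,8}
'a' @ 1: {1,2,3,4,5,6,7,8,9}  ✓accept
'a' @ 2: {1,2,3,4,5,6,7,8,9}  ✓accept
'a' @ 3: {1,2,3,4,5,6,7,8,9}  ✓accept
'b' @ 4: {1,2,3,4,5,6,7,8,9}  ✓accept
'a' @ 5: {1,2,3,4,5,6,7,8,9}  ✓accept
final: {1,2,3,4,5,6,7,8,9}; accept 1 in set

Answer: ACCEPT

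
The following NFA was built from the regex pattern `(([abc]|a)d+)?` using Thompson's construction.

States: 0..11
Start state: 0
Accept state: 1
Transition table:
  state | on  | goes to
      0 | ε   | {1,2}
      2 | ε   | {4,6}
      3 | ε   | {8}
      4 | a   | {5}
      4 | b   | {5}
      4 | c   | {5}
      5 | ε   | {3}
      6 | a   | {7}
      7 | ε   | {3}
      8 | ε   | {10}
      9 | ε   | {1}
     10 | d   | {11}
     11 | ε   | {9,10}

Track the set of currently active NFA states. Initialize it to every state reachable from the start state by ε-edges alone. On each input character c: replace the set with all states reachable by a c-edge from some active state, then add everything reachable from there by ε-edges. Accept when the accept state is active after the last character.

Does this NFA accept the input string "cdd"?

Answer: ACCEPT

Steps:
S₀ = ε-closure({0}) = {0,1,2,4,6}
'c' @ 1: {3,5,8,10}
'd' @ 2: {1,9,10,11}  [accepting]
'd' @ 3: {1,9,10,11}  [accepting]
after full input: {1,9,10,11}  (accept=1 in)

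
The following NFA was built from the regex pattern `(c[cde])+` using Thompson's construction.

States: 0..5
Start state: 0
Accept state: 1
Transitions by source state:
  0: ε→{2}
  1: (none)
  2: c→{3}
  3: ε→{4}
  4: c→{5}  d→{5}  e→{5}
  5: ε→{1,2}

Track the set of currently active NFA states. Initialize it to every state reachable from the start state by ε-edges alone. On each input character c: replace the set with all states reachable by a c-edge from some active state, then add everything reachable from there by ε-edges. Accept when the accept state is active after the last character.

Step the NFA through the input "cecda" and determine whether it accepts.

Answer: REJECT

Derivation:
start: ε-closure({0}) = {0,2}
'c' @ 1: {3,4}
'e' @ 2: {1,2,5}  (accept∈set)
'c' @ 3: {3,4}
'd' @ 4: {1,2,5}  (accept∈set)
'a' @ 5: {}  — no active states
final: {}; accept 1 not in set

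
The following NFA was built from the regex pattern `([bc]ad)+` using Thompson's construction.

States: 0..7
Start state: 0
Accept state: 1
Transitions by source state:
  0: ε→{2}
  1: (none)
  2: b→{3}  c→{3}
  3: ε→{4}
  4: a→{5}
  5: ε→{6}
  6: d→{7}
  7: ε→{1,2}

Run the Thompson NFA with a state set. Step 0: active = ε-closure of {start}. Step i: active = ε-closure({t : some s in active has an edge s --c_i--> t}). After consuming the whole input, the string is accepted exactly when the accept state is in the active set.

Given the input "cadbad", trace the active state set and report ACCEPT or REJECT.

start: ε-closure({0}) = {0,2}
'c' @ 1: {3,4}
'a' @ 2: {5,6}
'd' @ 3: {1,2,7}  (accept∈set)
'b' @ 4: {3,4}
'a' @ 5: {5,6}
'd' @ 6: {1,2,7}  (accept∈set)
end set {1,2,7} — state 1 in

Answer: ACCEPT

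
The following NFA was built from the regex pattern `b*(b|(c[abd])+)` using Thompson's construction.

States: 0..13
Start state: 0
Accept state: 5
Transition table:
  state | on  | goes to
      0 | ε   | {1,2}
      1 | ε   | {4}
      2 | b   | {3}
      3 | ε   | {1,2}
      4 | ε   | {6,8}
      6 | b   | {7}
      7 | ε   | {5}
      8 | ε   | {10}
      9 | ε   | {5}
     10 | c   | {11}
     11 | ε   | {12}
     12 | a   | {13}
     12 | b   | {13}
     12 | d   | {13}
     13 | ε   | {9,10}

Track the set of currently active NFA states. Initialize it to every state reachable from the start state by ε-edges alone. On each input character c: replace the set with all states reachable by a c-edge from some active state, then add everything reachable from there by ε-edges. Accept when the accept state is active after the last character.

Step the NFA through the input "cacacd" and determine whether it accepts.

start: ε-closure({0}) = {0,1,2,4,6,8,10}
'c' @ 1: {11,12}
'a' @ 2: {5,9,10,13}  ✓accept
'c' @ 3: {11,12}
'a' @ 4: {5,9,10,13}  ✓accept
'c' @ 5: {11,12}
'd' @ 6: {5,9,10,13}  ✓accept
after full input: {5,9,10,13}  (accept=5 in)

Answer: ACCEPT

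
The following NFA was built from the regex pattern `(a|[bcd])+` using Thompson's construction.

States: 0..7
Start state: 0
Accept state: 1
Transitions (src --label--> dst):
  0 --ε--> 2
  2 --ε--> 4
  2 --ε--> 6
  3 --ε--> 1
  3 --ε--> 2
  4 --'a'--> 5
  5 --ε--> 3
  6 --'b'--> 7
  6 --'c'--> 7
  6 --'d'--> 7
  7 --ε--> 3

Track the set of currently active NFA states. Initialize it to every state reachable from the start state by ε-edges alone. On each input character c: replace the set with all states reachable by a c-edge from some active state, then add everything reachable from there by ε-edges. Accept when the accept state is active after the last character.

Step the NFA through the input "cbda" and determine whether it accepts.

start: ε-closure({0}) = {0,2,4,6}
'c' @ 1: {1,2,3,4,6,7}  ✓accept
'b' @ 2: {1,2,3,4,6,7}  ✓accept
'd' @ 3: {1,2,3,4,6,7}  ✓accept
'a' @ 4: {1,2,3,4,5,6}  ✓accept
final: {1,2,3,4,5,6}; accept 1 in set

Answer: ACCEPT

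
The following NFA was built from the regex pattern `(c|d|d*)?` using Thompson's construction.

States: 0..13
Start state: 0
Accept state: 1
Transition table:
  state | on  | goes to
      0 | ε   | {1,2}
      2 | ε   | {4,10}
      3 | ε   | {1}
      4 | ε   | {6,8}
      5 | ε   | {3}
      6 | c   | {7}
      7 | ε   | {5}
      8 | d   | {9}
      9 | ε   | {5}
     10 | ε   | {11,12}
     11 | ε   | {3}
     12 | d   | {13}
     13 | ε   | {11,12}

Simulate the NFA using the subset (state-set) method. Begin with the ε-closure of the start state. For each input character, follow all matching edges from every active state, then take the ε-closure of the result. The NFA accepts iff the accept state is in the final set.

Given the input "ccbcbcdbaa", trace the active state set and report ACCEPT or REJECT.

Answer: REJECT

Steps:
start: ε-closure({0}) = {0,1,2,3,4,6,8,10,11,12}
'c' @ 1: {1,3,5,7}  (accept∈set)
'c' @ 2: {}  — dead — no transitions
rest 'bcbcdbaa' ignored (set empty)
after full input: {}  (accept=1 not in)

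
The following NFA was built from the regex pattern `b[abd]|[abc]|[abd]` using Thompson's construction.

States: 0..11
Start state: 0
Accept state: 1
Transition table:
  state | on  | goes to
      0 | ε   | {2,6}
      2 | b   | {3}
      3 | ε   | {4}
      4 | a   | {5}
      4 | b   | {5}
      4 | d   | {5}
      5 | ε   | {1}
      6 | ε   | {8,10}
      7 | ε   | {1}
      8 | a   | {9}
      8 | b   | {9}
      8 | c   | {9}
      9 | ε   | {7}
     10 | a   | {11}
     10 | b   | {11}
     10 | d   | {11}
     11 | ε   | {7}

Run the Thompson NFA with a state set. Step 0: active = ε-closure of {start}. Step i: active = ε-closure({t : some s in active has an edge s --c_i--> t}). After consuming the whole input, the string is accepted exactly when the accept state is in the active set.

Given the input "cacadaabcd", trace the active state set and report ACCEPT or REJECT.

Answer: REJECT

Derivation:
S₀ = ε-closure({0}) = {0,2,6,8,10}
'c' @ 1: {1,7,9}  ✓accept
'a' @ 2: {}  — no active states
rest 'cadaabcd' ignored (set empty)
final: {}; accept 1 not in set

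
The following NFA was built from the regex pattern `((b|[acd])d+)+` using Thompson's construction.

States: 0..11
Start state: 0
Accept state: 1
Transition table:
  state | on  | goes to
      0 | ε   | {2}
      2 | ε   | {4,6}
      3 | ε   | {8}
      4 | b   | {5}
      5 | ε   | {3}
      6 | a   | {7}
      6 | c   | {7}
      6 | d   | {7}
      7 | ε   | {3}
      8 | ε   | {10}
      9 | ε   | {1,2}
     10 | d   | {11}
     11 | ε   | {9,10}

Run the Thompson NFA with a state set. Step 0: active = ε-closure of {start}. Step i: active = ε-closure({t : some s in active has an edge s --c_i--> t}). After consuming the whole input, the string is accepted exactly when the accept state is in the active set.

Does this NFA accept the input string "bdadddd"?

Answer: ACCEPT

Derivation:
initial (ε-close {0}): {0,2,4,6}
'b' @ 1: {3,5,8,10}
'd' @ 2: {1,2,4,6,9,10,11}  (accept∈set)
'a' @ 3: {3,7,8,10}
'd' @ 4: {1,2,4,6,9,10,11}  (accept∈set)
'd' @ 5: {1,2,3,4,6,7,8,9,10,11}  (accept∈set)
'd' @ 6: {1,2,3,4,6,7,8,9,10,11}  (accept∈set)
'd' @ 7: {1,2,3,4,6,7,8,9,10,11}  (accept∈set)
final: {1,2,3,4,6,7,8,9,10,11}; accept 1 in set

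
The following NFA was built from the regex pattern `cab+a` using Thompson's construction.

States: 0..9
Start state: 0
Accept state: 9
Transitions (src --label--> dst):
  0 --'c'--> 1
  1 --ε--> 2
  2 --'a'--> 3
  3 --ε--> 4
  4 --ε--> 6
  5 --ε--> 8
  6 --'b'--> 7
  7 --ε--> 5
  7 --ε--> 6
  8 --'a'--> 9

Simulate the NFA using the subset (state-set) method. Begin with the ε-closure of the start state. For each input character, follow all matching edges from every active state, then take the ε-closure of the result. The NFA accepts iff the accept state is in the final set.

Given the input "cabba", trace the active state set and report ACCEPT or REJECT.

Answer: ACCEPT

Trace:
S₀ = ε-closure({0}) = {0}
'c' @ 1: {1,2}
'a' @ 2: {3,4,6}
'b' @ 3: {5,6,7,8}
'b' @ 4: {5,6,7,8}
'a' @ 5: {9}  (accept∈set)
after full input: {9}  (accept=9 in)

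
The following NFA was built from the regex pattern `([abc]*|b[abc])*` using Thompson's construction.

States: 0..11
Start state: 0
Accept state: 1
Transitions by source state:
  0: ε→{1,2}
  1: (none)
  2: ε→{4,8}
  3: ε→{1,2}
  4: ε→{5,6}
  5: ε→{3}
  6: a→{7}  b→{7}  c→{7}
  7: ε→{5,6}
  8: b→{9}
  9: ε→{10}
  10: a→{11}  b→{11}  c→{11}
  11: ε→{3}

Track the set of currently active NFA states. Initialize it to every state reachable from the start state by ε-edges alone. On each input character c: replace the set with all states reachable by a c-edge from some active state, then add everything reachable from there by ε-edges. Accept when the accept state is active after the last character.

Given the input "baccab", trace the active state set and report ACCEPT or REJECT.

S₀ = ε-closure({0}) = {0,1,2,3,4,5,6,8}
'b' @ 1: {1,2,3,4,5,6,7,8,9,10}  [accepting]
'a' @ 2: {1,2,3,4,5,6,7,8,11}  [accepting]
'c' @ 3: {1,2,3,4,5,6,7,8}  [accepting]
'c' @ 4: {1,2,3,4,5,6,7,8}  [accepting]
'a' @ 5: {1,2,3,4,5,6,7,8}  [accepting]
'b' @ 6: {1,2,3,4,5,6,7,8,9,10}  [accepting]
end set {1,2,3,4,5,6,7,8,9,10} — state 1 in

Answer: ACCEPT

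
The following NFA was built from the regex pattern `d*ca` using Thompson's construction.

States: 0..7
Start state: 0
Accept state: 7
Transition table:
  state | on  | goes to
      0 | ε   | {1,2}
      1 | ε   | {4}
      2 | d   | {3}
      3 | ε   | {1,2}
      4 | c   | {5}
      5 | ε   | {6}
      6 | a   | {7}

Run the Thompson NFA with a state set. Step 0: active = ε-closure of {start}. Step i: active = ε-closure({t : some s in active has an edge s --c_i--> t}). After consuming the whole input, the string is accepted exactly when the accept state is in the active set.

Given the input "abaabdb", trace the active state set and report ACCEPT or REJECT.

Answer: REJECT

Trace:
initial (ε-close {0}): {0,1,2,4}
'a' @ 1: {}  — dead — no transitions
rest 'baabdb' ignored (set empty)
end set {} — state 7 not in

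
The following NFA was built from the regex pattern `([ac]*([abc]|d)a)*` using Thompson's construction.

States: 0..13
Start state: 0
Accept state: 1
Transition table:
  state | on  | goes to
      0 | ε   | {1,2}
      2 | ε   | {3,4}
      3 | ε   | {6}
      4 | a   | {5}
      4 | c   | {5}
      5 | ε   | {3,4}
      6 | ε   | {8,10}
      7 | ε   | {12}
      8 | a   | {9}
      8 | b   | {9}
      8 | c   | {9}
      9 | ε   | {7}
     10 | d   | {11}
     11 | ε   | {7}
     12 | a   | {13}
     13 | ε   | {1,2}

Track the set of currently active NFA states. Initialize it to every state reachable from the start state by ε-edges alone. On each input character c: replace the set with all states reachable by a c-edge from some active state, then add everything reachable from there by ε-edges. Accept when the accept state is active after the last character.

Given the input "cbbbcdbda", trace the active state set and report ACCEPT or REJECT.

Answer: REJECT

Steps:
initial (ε-close {0}): {0,1,2,3,4,6,8,10}
'c' @ 1: {3,4,5,6,7,8,9,10,12}
'b' @ 2: {7,9,12}
'b' @ 3: {}  — dead — no transitions
rest 'bcdbda' ignored (set empty)
end set {} — state 1 not in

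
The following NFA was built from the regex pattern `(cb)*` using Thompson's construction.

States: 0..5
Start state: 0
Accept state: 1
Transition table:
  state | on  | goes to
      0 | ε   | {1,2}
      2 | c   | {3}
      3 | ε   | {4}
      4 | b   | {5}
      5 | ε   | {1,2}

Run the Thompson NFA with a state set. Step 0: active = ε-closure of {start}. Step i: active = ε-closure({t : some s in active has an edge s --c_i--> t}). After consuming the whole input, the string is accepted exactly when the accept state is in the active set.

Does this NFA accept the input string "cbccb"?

Answer: REJECT

Steps:
start: ε-closure({0}) = {0,1,2}
'c' @ 1: {3,4}
'b' @ 2: {1,2,5}  ✓accept
'c' @ 3: {3,4}
'c' @ 4: {}  — dead — no transitions
rest 'b' ignored (set empty)
final: {}; accept 1 not in set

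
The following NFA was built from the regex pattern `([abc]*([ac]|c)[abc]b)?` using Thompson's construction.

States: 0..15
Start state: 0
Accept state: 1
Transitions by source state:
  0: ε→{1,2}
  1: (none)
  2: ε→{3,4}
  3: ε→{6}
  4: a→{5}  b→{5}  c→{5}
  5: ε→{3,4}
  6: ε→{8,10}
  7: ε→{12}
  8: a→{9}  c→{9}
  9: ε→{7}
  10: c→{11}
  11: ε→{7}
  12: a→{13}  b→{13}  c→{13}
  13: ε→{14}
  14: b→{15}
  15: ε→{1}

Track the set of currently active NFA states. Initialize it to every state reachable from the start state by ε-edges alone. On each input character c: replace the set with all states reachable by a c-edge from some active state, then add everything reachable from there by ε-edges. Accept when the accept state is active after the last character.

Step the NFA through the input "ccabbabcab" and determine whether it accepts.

Answer: ACCEPT

Steps:
initial (ε-close {0}): {0,1,2,3,4,6,8,10}
'c' @ 1: {3,4,5,6,7,8,9,10,11,12}
'c' @ 2: {3,4,5,6,7,8,9,10,11,12,13,14}
'a' @ 3: {3,4,5,6,7,8,9,10,12,13,14}
'b' @ 4: {1,3,4,5,6,8,10,13,14,15}  ✓accept
'b' @ 5: {1,3,4,5,6,8,10,15}  ✓accept
'a' @ 6: {3,4,5,6,7,8,9,10,12}
'b' @ 7: {3,4,5,6,8,10,13,14}
'c' @ 8: {3,4,5,6,7,8,9,10,11,12}
'a' @ 9: {3,4,5,6,7,8,9,10,12,13,14}
'b' @ 10: {1,3,4,5,6,8,10,13,14,15}  ✓accept
final: {1,3,4,5,6,8,10,13,14,15}; accept 1 in set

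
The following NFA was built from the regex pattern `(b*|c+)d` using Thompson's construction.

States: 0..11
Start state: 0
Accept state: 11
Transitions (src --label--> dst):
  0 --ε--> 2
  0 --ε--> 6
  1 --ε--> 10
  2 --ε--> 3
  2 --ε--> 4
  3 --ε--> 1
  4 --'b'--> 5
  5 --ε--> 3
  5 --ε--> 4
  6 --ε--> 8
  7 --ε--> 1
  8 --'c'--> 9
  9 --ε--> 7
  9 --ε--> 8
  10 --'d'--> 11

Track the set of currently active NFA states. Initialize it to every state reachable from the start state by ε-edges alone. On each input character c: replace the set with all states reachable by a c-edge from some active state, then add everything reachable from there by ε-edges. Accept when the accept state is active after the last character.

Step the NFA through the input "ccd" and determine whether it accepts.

S₀ = ε-closure({0}) = {0,1,2,3,4,6,8,10}
'c' @ 1: {1,7,8,9,10}
'c' @ 2: {1,7,8,9,10}
'd' @ 3: {11}  [accepting]
after full input: {11}  (accept=11 in)

Answer: ACCEPT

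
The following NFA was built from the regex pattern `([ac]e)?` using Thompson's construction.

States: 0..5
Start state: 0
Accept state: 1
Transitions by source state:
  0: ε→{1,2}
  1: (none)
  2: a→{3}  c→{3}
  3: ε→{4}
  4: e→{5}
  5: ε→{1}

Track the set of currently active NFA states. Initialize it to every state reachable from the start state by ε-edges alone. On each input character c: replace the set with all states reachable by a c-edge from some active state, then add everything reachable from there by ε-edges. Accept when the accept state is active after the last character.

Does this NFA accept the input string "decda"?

start: ε-closure({0}) = {0,1,2}
'd' @ 1: {}  — dead — no transitions
rest 'ecda' ignored (set empty)
end set {} — state 1 not in

Answer: REJECT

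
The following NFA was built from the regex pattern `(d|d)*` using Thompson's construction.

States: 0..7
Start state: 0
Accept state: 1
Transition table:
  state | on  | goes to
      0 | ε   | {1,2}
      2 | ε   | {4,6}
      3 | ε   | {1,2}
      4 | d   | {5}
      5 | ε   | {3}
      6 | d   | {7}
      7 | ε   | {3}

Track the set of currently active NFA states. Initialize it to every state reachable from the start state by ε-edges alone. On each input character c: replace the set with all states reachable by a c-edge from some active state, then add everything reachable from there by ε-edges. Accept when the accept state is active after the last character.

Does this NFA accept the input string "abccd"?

Answer: REJECT

Derivation:
S₀ = ε-closure({0}) = {0,1,2,4,6}
'a' @ 1: {}  — dead — no transitions
rest 'bccd' ignored (set empty)
after full input: {}  (accept=1 not in)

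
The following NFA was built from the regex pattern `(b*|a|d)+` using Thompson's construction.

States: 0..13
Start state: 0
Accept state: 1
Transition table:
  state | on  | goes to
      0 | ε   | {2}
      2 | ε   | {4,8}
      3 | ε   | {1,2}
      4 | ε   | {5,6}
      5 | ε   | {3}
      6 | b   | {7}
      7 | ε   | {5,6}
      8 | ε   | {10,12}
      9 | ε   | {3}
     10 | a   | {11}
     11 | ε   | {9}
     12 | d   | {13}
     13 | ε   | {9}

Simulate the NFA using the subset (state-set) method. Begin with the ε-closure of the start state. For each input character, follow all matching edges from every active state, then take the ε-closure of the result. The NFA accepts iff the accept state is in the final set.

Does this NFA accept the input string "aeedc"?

initial (ε-close {0}): {0,1,2,3,4,5,6,8,10,12}
'a' @ 1: {1,2,3,4,5,6,8,9,10,11,12}  (accept∈set)
'e' @ 2: {}  — dead — no transitions
rest 'edc' ignored (set empty)
after full input: {}  (accept=1 not in)

Answer: REJECT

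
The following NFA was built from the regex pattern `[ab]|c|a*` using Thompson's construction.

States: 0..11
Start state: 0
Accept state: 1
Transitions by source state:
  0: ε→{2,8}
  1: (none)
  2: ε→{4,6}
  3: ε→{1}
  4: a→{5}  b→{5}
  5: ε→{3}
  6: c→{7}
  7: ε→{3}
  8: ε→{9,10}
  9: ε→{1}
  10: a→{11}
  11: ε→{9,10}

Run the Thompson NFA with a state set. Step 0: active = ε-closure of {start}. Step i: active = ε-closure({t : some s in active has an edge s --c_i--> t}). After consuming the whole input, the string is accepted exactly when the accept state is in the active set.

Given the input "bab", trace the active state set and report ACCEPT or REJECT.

Answer: REJECT

Derivation:
initial (ε-close {0}): {0,1,2,4,6,8,9,10}
'b' @ 1: {1,3,5}  [accepting]
'a' @ 2: {}  — state set empty
rest 'b' ignored (set empty)
final: {}; accept 1 not in set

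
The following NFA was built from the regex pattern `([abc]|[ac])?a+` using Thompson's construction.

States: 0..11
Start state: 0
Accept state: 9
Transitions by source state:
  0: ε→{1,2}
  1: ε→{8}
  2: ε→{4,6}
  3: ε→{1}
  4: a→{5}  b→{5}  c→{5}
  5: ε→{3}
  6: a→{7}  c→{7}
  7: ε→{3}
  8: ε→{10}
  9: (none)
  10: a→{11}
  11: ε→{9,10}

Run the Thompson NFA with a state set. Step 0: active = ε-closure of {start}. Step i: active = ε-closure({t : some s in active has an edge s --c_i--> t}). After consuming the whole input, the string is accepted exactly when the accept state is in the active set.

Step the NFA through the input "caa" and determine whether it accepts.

Answer: ACCEPT

Derivation:
start: ε-closure({0}) = {0,1,2,4,6,8,10}
'c' @ 1: {1,3,5,7,8,10}
'a' @ 2: {9,10,11}  [accepting]
'a' @ 3: {9,10,11}  [accepting]
end set {9,10,11} — state 9 in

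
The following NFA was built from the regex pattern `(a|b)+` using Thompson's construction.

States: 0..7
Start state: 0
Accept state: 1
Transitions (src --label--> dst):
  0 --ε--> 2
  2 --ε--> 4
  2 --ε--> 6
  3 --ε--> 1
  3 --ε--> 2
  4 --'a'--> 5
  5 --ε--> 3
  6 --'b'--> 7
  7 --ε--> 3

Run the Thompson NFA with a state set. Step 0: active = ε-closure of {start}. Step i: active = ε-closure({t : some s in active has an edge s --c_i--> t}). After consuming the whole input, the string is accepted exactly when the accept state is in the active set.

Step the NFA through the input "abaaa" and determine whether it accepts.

Answer: ACCEPT

Derivation:
initial (ε-close {0}): {0,2,4,6}
'a' @ 1: {1,2,3,4,5,6}  (accept∈set)
'b' @ 2: {1,2,3,4,6,7}  (accept∈set)
'a' @ 3: {1,2,3,4,5,6}  (accept∈set)
'a' @ 4: {1,2,3,4,5,6}  (accept∈set)
'a' @ 5: {1,2,3,4,5,6}  (accept∈set)
end set {1,2,3,4,5,6} — state 1 in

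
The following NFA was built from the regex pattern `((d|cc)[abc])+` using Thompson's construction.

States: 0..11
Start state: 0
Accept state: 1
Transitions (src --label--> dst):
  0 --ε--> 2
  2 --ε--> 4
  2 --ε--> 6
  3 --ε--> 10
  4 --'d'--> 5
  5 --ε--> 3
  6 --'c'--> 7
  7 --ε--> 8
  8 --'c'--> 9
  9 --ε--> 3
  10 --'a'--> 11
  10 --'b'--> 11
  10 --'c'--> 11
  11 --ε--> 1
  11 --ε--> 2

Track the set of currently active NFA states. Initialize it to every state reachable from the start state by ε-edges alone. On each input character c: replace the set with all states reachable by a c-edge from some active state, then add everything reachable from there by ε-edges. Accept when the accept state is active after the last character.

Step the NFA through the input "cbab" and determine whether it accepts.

start: ε-closure({0}) = {0,2,4,6}
'c' @ 1: {7,8}
'b' @ 2: {}  — dead — no transitions
rest 'ab' ignored (set empty)
final: {}; accept 1 not in set

Answer: REJECT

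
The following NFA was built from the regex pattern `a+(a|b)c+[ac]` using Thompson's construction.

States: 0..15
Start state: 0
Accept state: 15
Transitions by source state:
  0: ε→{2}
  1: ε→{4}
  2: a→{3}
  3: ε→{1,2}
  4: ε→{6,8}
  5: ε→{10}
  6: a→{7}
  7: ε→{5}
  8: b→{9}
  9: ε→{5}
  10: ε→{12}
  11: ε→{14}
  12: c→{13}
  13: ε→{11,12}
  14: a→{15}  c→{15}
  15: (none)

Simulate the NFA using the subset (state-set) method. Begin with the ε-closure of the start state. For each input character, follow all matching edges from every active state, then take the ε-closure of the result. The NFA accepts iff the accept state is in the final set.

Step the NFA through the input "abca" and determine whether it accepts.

Answer: ACCEPT

Trace:
initial (ε-close {0}): {0,2}
'a' @ 1: {1,2,3,4,6,8}
'b' @ 2: {5,9,10,12}
'c' @ 3: {11,12,13,14}
'a' @ 4: {15}  (accept∈set)
end set {15} — state 15 in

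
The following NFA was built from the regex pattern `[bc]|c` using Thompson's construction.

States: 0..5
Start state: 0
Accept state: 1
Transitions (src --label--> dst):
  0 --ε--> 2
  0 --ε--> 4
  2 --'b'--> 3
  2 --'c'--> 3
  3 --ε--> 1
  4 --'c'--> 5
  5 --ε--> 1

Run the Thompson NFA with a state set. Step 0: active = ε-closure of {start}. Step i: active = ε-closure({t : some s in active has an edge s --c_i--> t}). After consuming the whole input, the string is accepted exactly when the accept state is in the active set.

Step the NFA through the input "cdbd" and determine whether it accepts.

Answer: REJECT

Steps:
start: ε-closure({0}) = {0,2,4}
'c' @ 1: {1,3,5}  (accept∈set)
'd' @ 2: {}  — state set empty
rest 'bd' ignored (set empty)
end set {} — state 1 not in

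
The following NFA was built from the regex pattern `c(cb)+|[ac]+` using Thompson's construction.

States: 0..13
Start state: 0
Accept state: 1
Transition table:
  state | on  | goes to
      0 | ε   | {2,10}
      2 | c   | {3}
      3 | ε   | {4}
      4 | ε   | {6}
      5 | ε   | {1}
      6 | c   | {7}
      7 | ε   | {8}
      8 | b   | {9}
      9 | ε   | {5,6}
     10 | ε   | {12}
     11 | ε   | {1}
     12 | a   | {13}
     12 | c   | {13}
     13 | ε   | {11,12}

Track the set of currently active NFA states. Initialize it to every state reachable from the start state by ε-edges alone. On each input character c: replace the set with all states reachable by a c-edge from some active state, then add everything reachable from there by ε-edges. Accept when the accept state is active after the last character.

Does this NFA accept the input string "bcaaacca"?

S₀ = ε-closure({0}) = {0,2,10,12}
'b' @ 1: {}  — no active states
rest 'caaacca' ignored (set empty)
final: {}; accept 1 not in set

Answer: REJECT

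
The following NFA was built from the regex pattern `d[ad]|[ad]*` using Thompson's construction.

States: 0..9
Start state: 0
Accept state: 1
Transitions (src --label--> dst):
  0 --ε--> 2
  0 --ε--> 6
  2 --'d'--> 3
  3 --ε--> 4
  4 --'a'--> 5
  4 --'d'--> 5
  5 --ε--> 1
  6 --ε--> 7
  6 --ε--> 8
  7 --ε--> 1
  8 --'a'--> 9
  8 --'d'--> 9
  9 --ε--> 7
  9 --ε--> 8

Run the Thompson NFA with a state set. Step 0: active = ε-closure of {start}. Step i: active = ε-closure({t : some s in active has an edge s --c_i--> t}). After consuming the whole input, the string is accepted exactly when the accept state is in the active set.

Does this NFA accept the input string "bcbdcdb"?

Answer: REJECT

Trace:
start: ε-closure({0}) = {0,1,2,6,7,8}
'b' @ 1: {}  — dead — no transitions
rest 'cbdcdb' ignored (set empty)
after full input: {}  (accept=1 not in)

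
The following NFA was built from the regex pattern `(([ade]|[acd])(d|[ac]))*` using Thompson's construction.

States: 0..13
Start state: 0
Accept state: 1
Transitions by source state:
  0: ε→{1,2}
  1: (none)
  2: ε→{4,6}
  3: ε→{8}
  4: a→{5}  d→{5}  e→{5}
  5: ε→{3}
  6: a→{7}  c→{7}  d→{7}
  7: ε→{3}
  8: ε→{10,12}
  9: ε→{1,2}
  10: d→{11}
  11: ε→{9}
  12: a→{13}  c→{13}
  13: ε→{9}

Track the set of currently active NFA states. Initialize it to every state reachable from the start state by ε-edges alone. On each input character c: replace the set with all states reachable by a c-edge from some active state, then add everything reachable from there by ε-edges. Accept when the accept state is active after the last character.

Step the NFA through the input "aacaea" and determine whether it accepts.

Answer: ACCEPT

Trace:
S₀ = ε-closure({0}) = {0,1,2,4,6}
'a' @ 1: {3,5,7,8,10,12}
'a' @ 2: {1,2,4,6,9,13}  (accept∈set)
'c' @ 3: {3,7,8,10,12}
'a' @ 4: {1,2,4,6,9,13}  (accept∈set)
'e' @ 5: {3,5,8,10,12}
'a' @ 6: {1,2,4,6,9,13}  (accept∈set)
final: {1,2,4,6,9,13}; accept 1 in set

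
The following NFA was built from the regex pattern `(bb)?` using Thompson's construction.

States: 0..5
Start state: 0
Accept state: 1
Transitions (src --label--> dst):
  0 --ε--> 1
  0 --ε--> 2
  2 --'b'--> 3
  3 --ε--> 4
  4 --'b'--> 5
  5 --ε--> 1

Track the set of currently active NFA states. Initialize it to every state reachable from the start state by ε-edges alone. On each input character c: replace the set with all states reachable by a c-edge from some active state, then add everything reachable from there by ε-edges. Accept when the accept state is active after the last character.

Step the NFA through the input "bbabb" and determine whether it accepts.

start: ε-closure({0}) = {0,1,2}
'b' @ 1: {3,4}
'b' @ 2: {1,5}  ✓accept
'a' @ 3: {}  — no active states
rest 'bb' ignored (set empty)
after full input: {}  (accept=1 not in)

Answer: REJECT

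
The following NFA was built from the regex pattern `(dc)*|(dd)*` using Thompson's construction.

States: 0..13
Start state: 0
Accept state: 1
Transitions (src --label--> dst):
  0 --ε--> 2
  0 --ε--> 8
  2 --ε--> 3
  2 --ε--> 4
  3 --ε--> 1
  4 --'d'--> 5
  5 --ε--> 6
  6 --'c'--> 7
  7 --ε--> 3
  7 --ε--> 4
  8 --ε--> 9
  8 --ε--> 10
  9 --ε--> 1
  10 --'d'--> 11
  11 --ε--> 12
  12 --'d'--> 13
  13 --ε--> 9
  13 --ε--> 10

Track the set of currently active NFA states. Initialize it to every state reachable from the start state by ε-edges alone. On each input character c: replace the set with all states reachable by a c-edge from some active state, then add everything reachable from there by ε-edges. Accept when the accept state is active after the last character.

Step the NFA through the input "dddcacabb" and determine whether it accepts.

initial (ε-close {0}): {0,1,2,3,4,8,9,10}
'd' @ 1: {5,6,11,12}
'd' @ 2: {1,9,10,13}  ✓accept
'd' @ 3: {11,12}
'c' @ 4: {}  — no active states
rest 'acabb' ignored (set empty)
end set {} — state 1 not in

Answer: REJECT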